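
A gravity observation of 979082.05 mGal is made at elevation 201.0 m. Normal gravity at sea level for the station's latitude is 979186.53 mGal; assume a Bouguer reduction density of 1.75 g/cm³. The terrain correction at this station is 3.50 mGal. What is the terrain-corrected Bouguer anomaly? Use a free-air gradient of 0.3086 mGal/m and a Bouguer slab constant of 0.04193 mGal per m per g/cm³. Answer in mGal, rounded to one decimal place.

Free-air correction = 0.3086 × 201.0 = 62.03 mGal
Free-air anomaly = 979082.05 − 979186.53 + (62.03) = -42.45 mGal
Bouguer slab correction = 0.04193 × 1.75 × 201.0 = 14.75 mGal
Simple Bouguer anomaly = -42.45 − (14.75) = -57.20 mGal
Complete Bouguer anomaly = -57.20 + 3.50 = -53.70 mGal

-53.7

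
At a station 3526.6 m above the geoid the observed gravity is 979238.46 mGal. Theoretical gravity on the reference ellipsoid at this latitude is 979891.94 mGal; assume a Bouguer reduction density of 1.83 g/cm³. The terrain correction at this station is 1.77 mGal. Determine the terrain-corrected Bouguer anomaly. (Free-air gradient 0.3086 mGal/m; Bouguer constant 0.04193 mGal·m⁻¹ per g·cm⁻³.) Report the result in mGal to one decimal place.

Free-air correction = 0.3086 × 3526.6 = 1088.31 mGal
Free-air anomaly = 979238.46 − 979891.94 + (1088.31) = 434.83 mGal
Bouguer slab correction = 0.04193 × 1.83 × 3526.6 = 270.60 mGal
Simple Bouguer anomaly = 434.83 − (270.60) = 164.23 mGal
Complete Bouguer anomaly = 164.23 + 1.77 = 166.00 mGal

166.0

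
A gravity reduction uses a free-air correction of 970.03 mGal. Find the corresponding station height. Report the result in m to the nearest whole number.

h = 970.03 / 0.3086 = 3143.32 m

3143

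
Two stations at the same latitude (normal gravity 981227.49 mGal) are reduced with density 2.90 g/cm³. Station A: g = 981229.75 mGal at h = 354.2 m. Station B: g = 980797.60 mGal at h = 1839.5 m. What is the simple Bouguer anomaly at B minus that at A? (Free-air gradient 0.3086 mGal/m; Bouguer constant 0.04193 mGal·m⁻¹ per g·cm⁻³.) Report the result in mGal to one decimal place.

-154.4

Δg_SB(A) = 981229.75 − 981227.49 + 0.3086×354.2 − 0.04193×2.90×354.2 = 68.50 mGal
Δg_SB(B) = 980797.60 − 981227.49 + 0.3086×1839.5 − 0.04193×2.90×1839.5 = -85.90 mGal
Difference = -85.90 − (68.50) = -154.40 mGal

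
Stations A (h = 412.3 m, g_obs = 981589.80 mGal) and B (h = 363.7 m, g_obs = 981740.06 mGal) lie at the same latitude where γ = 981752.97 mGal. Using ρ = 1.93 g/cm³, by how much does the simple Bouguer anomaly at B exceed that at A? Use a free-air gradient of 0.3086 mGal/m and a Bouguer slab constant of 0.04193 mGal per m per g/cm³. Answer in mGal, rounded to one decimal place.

139.2

Δg_SB(A) = 981589.80 − 981752.97 + 0.3086×412.3 − 0.04193×1.93×412.3 = -69.30 mGal
Δg_SB(B) = 981740.06 − 981752.97 + 0.3086×363.7 − 0.04193×1.93×363.7 = 69.90 mGal
Difference = 69.90 − (-69.30) = 139.20 mGal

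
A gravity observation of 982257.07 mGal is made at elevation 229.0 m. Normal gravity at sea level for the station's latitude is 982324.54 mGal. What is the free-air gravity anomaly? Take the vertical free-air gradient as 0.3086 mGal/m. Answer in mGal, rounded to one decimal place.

3.2

Free-air correction = 0.3086 × 229.0 = 70.67 mGal
Free-air anomaly = 982257.07 − 982324.54 + (70.67) = 3.20 mGal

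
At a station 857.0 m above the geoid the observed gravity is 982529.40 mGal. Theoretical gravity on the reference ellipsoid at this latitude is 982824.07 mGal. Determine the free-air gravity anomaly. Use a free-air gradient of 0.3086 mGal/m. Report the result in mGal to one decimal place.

Free-air correction = 0.3086 × 857.0 = 264.47 mGal
Free-air anomaly = 982529.40 − 982824.07 + (264.47) = -30.20 mGal

-30.2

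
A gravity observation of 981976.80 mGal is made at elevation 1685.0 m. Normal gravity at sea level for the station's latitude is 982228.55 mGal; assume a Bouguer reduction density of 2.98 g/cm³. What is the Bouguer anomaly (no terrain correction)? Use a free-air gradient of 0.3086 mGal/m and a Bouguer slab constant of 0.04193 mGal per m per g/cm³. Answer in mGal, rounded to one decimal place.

Free-air correction = 0.3086 × 1685.0 = 519.99 mGal
Free-air anomaly = 981976.80 − 982228.55 + (519.99) = 268.24 mGal
Bouguer slab correction = 0.04193 × 2.98 × 1685.0 = 210.54 mGal
Simple Bouguer anomaly = 268.24 − (210.54) = 57.70 mGal

57.7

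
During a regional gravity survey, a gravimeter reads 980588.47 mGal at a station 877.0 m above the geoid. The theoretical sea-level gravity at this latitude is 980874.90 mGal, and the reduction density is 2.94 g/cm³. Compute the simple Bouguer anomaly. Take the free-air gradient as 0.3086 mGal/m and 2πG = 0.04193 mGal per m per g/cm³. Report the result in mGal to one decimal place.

Free-air correction = 0.3086 × 877.0 = 270.64 mGal
Free-air anomaly = 980588.47 − 980874.90 + (270.64) = -15.79 mGal
Bouguer slab correction = 0.04193 × 2.94 × 877.0 = 108.11 mGal
Simple Bouguer anomaly = -15.79 − (108.11) = -123.90 mGal

-123.9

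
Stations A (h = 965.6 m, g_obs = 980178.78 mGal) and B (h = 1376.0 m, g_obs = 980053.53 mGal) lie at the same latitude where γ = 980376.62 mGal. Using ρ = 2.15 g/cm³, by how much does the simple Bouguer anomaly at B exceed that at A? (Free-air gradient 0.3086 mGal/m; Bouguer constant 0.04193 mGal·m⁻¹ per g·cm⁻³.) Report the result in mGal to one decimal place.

Δg_SB(A) = 980178.78 − 980376.62 + 0.3086×965.6 − 0.04193×2.15×965.6 = 13.10 mGal
Δg_SB(B) = 980053.53 − 980376.62 + 0.3086×1376.0 − 0.04193×2.15×1376.0 = -22.50 mGal
Difference = -22.50 − (13.10) = -35.60 mGal

-35.6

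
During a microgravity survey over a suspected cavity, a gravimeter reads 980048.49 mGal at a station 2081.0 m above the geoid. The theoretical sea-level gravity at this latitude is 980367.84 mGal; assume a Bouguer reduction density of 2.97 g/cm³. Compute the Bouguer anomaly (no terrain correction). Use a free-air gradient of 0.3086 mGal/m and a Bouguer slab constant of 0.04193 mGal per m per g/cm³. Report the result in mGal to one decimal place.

63.7

Free-air correction = 0.3086 × 2081.0 = 642.20 mGal
Free-air anomaly = 980048.49 − 980367.84 + (642.20) = 322.85 mGal
Bouguer slab correction = 0.04193 × 2.97 × 2081.0 = 259.15 mGal
Simple Bouguer anomaly = 322.85 − (259.15) = 63.70 mGal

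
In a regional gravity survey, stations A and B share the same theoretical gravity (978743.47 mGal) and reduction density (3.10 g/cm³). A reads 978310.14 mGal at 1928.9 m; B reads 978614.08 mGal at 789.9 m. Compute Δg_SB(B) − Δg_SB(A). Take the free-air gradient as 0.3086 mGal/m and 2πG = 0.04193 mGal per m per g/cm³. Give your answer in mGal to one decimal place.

100.5

Δg_SB(A) = 978310.14 − 978743.47 + 0.3086×1928.9 − 0.04193×3.10×1928.9 = -88.80 mGal
Δg_SB(B) = 978614.08 − 978743.47 + 0.3086×789.9 − 0.04193×3.10×789.9 = 11.70 mGal
Difference = 11.70 − (-88.80) = 100.50 mGal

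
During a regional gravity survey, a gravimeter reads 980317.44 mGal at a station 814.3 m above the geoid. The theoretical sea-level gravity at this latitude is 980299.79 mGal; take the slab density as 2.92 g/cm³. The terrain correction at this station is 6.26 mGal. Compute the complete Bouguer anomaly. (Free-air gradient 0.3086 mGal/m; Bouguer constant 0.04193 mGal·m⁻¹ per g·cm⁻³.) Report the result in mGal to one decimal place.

Free-air correction = 0.3086 × 814.3 = 251.29 mGal
Free-air anomaly = 980317.44 − 980299.79 + (251.29) = 268.94 mGal
Bouguer slab correction = 0.04193 × 2.92 × 814.3 = 99.70 mGal
Simple Bouguer anomaly = 268.94 − (99.70) = 169.24 mGal
Complete Bouguer anomaly = 169.24 + 6.26 = 175.50 mGal

175.5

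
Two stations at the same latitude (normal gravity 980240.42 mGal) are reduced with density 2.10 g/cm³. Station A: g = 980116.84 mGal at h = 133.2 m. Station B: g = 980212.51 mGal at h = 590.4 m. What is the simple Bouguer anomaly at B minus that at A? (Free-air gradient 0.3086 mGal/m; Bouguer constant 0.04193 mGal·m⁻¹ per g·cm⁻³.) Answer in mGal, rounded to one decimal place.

196.5

Δg_SB(A) = 980116.84 − 980240.42 + 0.3086×133.2 − 0.04193×2.10×133.2 = -94.20 mGal
Δg_SB(B) = 980212.51 − 980240.42 + 0.3086×590.4 − 0.04193×2.10×590.4 = 102.30 mGal
Difference = 102.30 − (-94.20) = 196.50 mGal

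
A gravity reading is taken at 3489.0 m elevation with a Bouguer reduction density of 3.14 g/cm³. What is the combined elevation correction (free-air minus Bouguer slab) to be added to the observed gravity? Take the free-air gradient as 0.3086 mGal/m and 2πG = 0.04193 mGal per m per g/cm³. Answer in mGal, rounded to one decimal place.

617.3

Combined gradient = 0.3086 − 0.04193 × 3.14 = 0.1769398 mGal/m
Combined elevation correction = 0.1769398 × 3489.0 = 617.3 mGal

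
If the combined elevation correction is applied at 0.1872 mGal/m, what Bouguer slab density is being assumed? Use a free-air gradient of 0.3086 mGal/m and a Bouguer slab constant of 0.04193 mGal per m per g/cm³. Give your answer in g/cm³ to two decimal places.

0.1872 = 0.3086 − 0.04193 × ρ
ρ = (0.3086 − 0.1872) / 0.04193 = 2.90 g/cm³

2.90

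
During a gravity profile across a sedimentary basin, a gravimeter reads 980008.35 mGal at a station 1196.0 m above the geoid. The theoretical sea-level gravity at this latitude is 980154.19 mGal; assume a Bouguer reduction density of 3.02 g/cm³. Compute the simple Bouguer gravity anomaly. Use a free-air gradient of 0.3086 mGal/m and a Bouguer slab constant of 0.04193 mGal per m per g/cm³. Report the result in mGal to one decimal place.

71.8

Free-air correction = 0.3086 × 1196.0 = 369.09 mGal
Free-air anomaly = 980008.35 − 980154.19 + (369.09) = 223.25 mGal
Bouguer slab correction = 0.04193 × 3.02 × 1196.0 = 151.45 mGal
Simple Bouguer anomaly = 223.25 − (151.45) = 71.80 mGal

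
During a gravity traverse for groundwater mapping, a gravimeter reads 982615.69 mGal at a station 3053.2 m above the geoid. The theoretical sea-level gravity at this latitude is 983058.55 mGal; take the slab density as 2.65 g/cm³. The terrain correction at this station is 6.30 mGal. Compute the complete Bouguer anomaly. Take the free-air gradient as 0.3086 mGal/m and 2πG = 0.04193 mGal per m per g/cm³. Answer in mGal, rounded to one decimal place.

Free-air correction = 0.3086 × 3053.2 = 942.22 mGal
Free-air anomaly = 982615.69 − 983058.55 + (942.22) = 499.36 mGal
Bouguer slab correction = 0.04193 × 2.65 × 3053.2 = 339.25 mGal
Simple Bouguer anomaly = 499.36 − (339.25) = 160.11 mGal
Complete Bouguer anomaly = 160.11 + 6.30 = 166.41 mGal

166.4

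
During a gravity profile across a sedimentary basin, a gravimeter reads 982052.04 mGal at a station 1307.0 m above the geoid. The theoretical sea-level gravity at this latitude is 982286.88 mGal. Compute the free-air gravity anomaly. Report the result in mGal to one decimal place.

Free-air correction = 0.3086 × 1307.0 = 403.34 mGal
Free-air anomaly = 982052.04 − 982286.88 + (403.34) = 168.50 mGal

168.5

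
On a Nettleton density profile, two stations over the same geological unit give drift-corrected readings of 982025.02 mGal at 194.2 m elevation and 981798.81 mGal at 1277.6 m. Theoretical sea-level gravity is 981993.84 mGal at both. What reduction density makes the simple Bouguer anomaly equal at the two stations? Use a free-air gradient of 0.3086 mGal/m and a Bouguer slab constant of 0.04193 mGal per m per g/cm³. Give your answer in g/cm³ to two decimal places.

2.38

Δg_obs = 981798.81 − 982025.02 = -226.21 mGal over Δh = 1277.6 − 194.2 = 1083.4 m
Equal Bouguer anomalies ⇒ Δg_obs + (0.3086 − 0.04193ρ)·Δh = 0
0.3086 − 0.04193ρ = −Δg_obs/Δh = 0.20880
ρ = (0.3086 − 0.20880) / 0.04193 = 2.38 g/cm³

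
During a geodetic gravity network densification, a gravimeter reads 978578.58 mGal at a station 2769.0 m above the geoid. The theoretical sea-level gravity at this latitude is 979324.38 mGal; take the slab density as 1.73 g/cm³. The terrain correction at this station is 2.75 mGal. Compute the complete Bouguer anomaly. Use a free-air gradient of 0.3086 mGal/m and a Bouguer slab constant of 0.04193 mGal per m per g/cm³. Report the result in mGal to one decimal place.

-89.4

Free-air correction = 0.3086 × 2769.0 = 854.51 mGal
Free-air anomaly = 978578.58 − 979324.38 + (854.51) = 108.71 mGal
Bouguer slab correction = 0.04193 × 1.73 × 2769.0 = 200.86 mGal
Simple Bouguer anomaly = 108.71 − (200.86) = -92.15 mGal
Complete Bouguer anomaly = -92.15 + 2.75 = -89.40 mGal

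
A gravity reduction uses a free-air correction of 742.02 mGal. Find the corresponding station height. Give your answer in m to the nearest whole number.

h = 742.02 / 0.3086 = 2404.47 m

2404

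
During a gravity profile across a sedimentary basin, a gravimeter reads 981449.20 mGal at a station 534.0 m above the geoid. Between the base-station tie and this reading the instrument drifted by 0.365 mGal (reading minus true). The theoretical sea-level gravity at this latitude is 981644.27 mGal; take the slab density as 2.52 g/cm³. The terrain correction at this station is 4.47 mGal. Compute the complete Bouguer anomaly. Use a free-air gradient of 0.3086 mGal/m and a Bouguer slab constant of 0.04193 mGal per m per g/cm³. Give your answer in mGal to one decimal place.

Drift-corrected reading = 981449.20 − (0.365) = 981448.835 mGal
Free-air correction = 0.3086 × 534.0 = 164.79 mGal
Free-air anomaly = 981448.835 − 981644.27 + (164.79) = -30.645 mGal
Bouguer slab correction = 0.04193 × 2.52 × 534.0 = 56.42 mGal
Simple Bouguer anomaly = -30.645 − (56.42) = -87.065 mGal
Complete Bouguer anomaly = -87.065 + 4.47 = -82.595 mGal

-82.6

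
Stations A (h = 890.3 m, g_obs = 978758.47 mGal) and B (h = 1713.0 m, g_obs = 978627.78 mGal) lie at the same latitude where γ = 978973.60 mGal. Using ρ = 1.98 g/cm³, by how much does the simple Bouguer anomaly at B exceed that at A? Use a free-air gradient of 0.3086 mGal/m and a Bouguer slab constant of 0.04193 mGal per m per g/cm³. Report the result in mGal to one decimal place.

54.9

Δg_SB(A) = 978758.47 − 978973.60 + 0.3086×890.3 − 0.04193×1.98×890.3 = -14.30 mGal
Δg_SB(B) = 978627.78 − 978973.60 + 0.3086×1713.0 − 0.04193×1.98×1713.0 = 40.60 mGal
Difference = 40.60 − (-14.30) = 54.90 mGal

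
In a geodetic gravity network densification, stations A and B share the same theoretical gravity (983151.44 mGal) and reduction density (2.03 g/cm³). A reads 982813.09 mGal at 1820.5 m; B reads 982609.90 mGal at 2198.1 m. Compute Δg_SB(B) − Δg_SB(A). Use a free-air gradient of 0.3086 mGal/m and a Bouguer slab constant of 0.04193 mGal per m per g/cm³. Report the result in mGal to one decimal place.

Δg_SB(A) = 982813.09 − 983151.44 + 0.3086×1820.5 − 0.04193×2.03×1820.5 = 68.50 mGal
Δg_SB(B) = 982609.90 − 983151.44 + 0.3086×2198.1 − 0.04193×2.03×2198.1 = -50.30 mGal
Difference = -50.30 − (68.50) = -118.80 mGal

-118.8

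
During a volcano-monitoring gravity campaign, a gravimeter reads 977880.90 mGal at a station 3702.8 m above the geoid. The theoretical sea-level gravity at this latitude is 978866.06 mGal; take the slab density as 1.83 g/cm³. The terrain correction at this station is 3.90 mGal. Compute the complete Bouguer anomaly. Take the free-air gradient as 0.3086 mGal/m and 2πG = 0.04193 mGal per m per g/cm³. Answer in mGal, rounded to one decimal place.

-122.7

Free-air correction = 0.3086 × 3702.8 = 1142.68 mGal
Free-air anomaly = 977880.90 − 978866.06 + (1142.68) = 157.52 mGal
Bouguer slab correction = 0.04193 × 1.83 × 3702.8 = 284.12 mGal
Simple Bouguer anomaly = 157.52 − (284.12) = -126.60 mGal
Complete Bouguer anomaly = -126.60 + 3.90 = -122.70 mGal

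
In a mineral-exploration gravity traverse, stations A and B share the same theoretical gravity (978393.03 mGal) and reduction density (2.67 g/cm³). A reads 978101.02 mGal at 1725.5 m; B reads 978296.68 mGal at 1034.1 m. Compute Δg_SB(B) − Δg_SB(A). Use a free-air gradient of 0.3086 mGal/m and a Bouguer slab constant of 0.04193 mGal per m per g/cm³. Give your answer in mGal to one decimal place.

Δg_SB(A) = 978101.02 − 978393.03 + 0.3086×1725.5 − 0.04193×2.67×1725.5 = 47.30 mGal
Δg_SB(B) = 978296.68 − 978393.03 + 0.3086×1034.1 − 0.04193×2.67×1034.1 = 107.00 mGal
Difference = 107.00 − (47.30) = 59.70 mGal

59.7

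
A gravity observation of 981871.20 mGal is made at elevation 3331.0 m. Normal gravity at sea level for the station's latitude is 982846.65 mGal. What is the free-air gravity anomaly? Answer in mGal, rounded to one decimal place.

Free-air correction = 0.3086 × 3331.0 = 1027.95 mGal
Free-air anomaly = 981871.20 − 982846.65 + (1027.95) = 52.50 mGal

52.5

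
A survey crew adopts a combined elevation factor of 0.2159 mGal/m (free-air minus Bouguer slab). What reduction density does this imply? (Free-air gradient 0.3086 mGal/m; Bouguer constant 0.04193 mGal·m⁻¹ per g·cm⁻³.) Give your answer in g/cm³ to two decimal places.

0.2159 = 0.3086 − 0.04193 × ρ
ρ = (0.3086 − 0.2159) / 0.04193 = 2.21 g/cm³

2.21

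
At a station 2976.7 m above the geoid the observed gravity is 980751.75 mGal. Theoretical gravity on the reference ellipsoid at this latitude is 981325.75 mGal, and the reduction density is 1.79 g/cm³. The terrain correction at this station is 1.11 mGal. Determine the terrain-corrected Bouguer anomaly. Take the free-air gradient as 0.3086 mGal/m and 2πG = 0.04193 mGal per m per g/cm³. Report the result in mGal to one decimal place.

Free-air correction = 0.3086 × 2976.7 = 918.61 mGal
Free-air anomaly = 980751.75 − 981325.75 + (918.61) = 344.61 mGal
Bouguer slab correction = 0.04193 × 1.79 × 2976.7 = 223.42 mGal
Simple Bouguer anomaly = 344.61 − (223.42) = 121.19 mGal
Complete Bouguer anomaly = 121.19 + 1.11 = 122.30 mGal

122.3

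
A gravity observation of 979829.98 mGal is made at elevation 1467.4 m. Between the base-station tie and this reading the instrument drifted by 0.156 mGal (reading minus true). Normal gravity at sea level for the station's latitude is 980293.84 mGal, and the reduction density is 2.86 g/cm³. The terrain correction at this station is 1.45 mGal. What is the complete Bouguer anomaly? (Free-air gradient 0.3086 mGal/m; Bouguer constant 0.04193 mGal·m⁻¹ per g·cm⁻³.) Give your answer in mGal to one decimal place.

Drift-corrected reading = 979829.98 − (0.156) = 979829.824 mGal
Free-air correction = 0.3086 × 1467.4 = 452.84 mGal
Free-air anomaly = 979829.824 − 980293.84 + (452.84) = -11.176 mGal
Bouguer slab correction = 0.04193 × 2.86 × 1467.4 = 175.97 mGal
Simple Bouguer anomaly = -11.176 − (175.97) = -187.146 mGal
Complete Bouguer anomaly = -187.146 + 1.45 = -185.696 mGal

-185.7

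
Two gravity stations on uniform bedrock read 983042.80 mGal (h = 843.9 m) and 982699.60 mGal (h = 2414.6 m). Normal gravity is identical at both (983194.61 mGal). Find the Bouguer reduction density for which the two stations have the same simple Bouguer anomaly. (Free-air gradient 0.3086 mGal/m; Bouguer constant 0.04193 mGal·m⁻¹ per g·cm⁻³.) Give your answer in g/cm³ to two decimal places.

Δg_obs = 982699.60 − 983042.80 = -343.20 mGal over Δh = 2414.6 − 843.9 = 1570.7 m
Equal Bouguer anomalies ⇒ Δg_obs + (0.3086 − 0.04193ρ)·Δh = 0
0.3086 − 0.04193ρ = −Δg_obs/Δh = 0.21850
ρ = (0.3086 − 0.21850) / 0.04193 = 2.15 g/cm³

2.15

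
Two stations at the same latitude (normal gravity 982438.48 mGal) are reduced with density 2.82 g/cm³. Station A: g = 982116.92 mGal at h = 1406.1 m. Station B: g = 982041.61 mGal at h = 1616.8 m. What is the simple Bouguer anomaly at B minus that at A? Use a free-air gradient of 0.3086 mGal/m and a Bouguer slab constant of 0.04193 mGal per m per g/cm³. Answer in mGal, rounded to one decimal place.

Δg_SB(A) = 982116.92 − 982438.48 + 0.3086×1406.1 − 0.04193×2.82×1406.1 = -53.90 mGal
Δg_SB(B) = 982041.61 − 982438.48 + 0.3086×1616.8 − 0.04193×2.82×1616.8 = -89.10 mGal
Difference = -89.10 − (-53.90) = -35.20 mGal

-35.2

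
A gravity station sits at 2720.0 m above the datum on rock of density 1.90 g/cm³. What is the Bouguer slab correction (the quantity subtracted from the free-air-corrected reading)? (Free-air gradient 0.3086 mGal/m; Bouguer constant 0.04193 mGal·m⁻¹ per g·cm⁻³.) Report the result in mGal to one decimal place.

216.7

Bouguer slab correction = 0.04193 × 1.90 × 2720.0 = 216.7 mGal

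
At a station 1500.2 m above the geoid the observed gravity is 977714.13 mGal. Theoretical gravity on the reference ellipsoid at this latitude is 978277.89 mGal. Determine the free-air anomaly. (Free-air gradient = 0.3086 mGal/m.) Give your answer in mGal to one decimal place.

Free-air correction = 0.3086 × 1500.2 = 462.96 mGal
Free-air anomaly = 977714.13 − 978277.89 + (462.96) = -100.80 mGal

-100.8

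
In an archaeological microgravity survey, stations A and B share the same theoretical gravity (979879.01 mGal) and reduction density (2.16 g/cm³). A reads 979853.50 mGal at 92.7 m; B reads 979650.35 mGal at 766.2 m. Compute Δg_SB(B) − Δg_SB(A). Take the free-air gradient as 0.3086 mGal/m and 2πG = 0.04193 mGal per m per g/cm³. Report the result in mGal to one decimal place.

-56.3

Δg_SB(A) = 979853.50 − 979879.01 + 0.3086×92.7 − 0.04193×2.16×92.7 = -5.30 mGal
Δg_SB(B) = 979650.35 − 979879.01 + 0.3086×766.2 − 0.04193×2.16×766.2 = -61.60 mGal
Difference = -61.60 − (-5.30) = -56.30 mGal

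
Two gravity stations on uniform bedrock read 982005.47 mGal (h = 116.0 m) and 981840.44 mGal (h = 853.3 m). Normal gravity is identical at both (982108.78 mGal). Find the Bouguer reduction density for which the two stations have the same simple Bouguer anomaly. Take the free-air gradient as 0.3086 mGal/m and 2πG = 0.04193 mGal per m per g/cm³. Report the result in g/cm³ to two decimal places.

Δg_obs = 981840.44 − 982005.47 = -165.03 mGal over Δh = 853.3 − 116.0 = 737.3 m
Equal Bouguer anomalies ⇒ Δg_obs + (0.3086 − 0.04193ρ)·Δh = 0
0.3086 − 0.04193ρ = −Δg_obs/Δh = 0.22383
ρ = (0.3086 − 0.22383) / 0.04193 = 2.02 g/cm³

2.02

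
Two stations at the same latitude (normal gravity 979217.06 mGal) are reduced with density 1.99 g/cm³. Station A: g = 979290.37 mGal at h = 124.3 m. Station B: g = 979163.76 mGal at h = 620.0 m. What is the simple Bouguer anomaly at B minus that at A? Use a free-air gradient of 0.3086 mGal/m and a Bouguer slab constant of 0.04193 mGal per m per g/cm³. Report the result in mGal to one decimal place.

Δg_SB(A) = 979290.37 − 979217.06 + 0.3086×124.3 − 0.04193×1.99×124.3 = 101.30 mGal
Δg_SB(B) = 979163.76 − 979217.06 + 0.3086×620.0 − 0.04193×1.99×620.0 = 86.30 mGal
Difference = 86.30 − (101.30) = -15.00 mGal

-15.0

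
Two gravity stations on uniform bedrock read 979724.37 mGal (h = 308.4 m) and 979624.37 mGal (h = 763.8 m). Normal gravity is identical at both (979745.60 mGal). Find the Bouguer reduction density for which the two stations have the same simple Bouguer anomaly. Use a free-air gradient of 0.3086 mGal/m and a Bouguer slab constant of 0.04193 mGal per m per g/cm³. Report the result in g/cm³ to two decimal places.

Δg_obs = 979624.37 − 979724.37 = -100.00 mGal over Δh = 763.8 − 308.4 = 455.4 m
Equal Bouguer anomalies ⇒ Δg_obs + (0.3086 − 0.04193ρ)·Δh = 0
0.3086 − 0.04193ρ = −Δg_obs/Δh = 0.21959
ρ = (0.3086 − 0.21959) / 0.04193 = 2.12 g/cm³

2.12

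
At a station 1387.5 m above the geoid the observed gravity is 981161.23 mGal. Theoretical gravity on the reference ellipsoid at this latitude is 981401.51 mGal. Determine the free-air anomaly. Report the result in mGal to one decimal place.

Free-air correction = 0.3086 × 1387.5 = 428.18 mGal
Free-air anomaly = 981161.23 − 981401.51 + (428.18) = 187.90 mGal

187.9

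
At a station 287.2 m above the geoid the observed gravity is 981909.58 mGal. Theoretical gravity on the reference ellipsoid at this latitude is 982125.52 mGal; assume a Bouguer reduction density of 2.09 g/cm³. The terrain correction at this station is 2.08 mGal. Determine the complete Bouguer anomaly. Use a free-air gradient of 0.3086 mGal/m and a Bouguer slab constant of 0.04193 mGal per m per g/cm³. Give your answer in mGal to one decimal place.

-150.4

Free-air correction = 0.3086 × 287.2 = 88.63 mGal
Free-air anomaly = 981909.58 − 982125.52 + (88.63) = -127.31 mGal
Bouguer slab correction = 0.04193 × 2.09 × 287.2 = 25.17 mGal
Simple Bouguer anomaly = -127.31 − (25.17) = -152.48 mGal
Complete Bouguer anomaly = -152.48 + 2.08 = -150.40 mGal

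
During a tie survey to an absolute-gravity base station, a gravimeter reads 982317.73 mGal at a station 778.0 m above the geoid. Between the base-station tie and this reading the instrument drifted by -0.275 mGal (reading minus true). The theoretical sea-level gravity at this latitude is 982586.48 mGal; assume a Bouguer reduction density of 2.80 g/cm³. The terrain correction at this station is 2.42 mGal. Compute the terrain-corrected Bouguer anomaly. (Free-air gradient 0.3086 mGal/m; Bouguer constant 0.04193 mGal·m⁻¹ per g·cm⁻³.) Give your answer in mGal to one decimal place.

Drift-corrected reading = 982317.73 − (-0.275) = 982318.005 mGal
Free-air correction = 0.3086 × 778.0 = 240.09 mGal
Free-air anomaly = 982318.005 − 982586.48 + (240.09) = -28.385 mGal
Bouguer slab correction = 0.04193 × 2.80 × 778.0 = 91.34 mGal
Simple Bouguer anomaly = -28.385 − (91.34) = -119.725 mGal
Complete Bouguer anomaly = -119.725 + 2.42 = -117.305 mGal

-117.3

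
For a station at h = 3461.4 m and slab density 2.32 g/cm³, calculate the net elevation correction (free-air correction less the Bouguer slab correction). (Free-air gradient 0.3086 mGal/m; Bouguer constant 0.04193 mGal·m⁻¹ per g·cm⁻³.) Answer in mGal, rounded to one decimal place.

Combined gradient = 0.3086 − 0.04193 × 2.32 = 0.2113224 mGal/m
Combined elevation correction = 0.2113224 × 3461.4 = 731.5 mGal

731.5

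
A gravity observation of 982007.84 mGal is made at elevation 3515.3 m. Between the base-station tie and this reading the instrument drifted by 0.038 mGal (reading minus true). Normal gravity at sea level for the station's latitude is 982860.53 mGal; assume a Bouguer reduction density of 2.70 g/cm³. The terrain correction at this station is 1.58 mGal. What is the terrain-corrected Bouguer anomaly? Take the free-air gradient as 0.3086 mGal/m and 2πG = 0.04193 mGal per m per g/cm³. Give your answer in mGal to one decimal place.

Drift-corrected reading = 982007.84 − (0.038) = 982007.802 mGal
Free-air correction = 0.3086 × 3515.3 = 1084.82 mGal
Free-air anomaly = 982007.802 − 982860.53 + (1084.82) = 232.092 mGal
Bouguer slab correction = 0.04193 × 2.70 × 3515.3 = 397.97 mGal
Simple Bouguer anomaly = 232.092 − (397.97) = -165.878 mGal
Complete Bouguer anomaly = -165.878 + 1.58 = -164.298 mGal

-164.3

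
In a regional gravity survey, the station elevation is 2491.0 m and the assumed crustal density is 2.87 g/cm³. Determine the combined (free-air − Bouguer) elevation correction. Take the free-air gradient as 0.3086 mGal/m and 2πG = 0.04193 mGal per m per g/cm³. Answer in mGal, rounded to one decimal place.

Combined gradient = 0.3086 − 0.04193 × 2.87 = 0.1882609 mGal/m
Combined elevation correction = 0.1882609 × 2491.0 = 469.0 mGal

469.0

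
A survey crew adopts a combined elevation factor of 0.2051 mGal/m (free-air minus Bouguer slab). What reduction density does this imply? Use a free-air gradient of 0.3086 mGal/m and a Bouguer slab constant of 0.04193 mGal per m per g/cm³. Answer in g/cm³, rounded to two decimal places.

0.2051 = 0.3086 − 0.04193 × ρ
ρ = (0.3086 − 0.2051) / 0.04193 = 2.47 g/cm³

2.47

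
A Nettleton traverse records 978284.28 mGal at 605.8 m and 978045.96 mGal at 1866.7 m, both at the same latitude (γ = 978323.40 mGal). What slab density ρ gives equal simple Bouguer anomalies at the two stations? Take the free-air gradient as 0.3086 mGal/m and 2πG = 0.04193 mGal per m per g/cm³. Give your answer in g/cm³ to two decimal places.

2.85

Δg_obs = 978045.96 − 978284.28 = -238.32 mGal over Δh = 1866.7 − 605.8 = 1260.9 m
Equal Bouguer anomalies ⇒ Δg_obs + (0.3086 − 0.04193ρ)·Δh = 0
0.3086 − 0.04193ρ = −Δg_obs/Δh = 0.18901
ρ = (0.3086 − 0.18901) / 0.04193 = 2.85 g/cm³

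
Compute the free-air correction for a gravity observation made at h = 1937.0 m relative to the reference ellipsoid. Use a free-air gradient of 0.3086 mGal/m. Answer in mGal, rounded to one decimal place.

Free-air correction = 0.3086 × 1937.0 = 597.8 mGal

597.8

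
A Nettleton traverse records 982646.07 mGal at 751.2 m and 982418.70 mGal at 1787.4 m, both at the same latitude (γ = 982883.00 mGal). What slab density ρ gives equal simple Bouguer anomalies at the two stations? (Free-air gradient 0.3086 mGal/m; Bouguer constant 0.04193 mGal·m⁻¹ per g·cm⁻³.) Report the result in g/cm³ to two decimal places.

Δg_obs = 982418.70 − 982646.07 = -227.37 mGal over Δh = 1787.4 − 751.2 = 1036.2 m
Equal Bouguer anomalies ⇒ Δg_obs + (0.3086 − 0.04193ρ)·Δh = 0
0.3086 − 0.04193ρ = −Δg_obs/Δh = 0.21943
ρ = (0.3086 − 0.21943) / 0.04193 = 2.13 g/cm³

2.13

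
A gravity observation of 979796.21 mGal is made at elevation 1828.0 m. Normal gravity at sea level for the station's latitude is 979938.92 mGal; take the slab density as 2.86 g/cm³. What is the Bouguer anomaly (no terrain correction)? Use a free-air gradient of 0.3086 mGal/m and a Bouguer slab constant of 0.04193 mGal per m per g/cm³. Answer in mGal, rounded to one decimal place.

202.2

Free-air correction = 0.3086 × 1828.0 = 564.12 mGal
Free-air anomaly = 979796.21 − 979938.92 + (564.12) = 421.41 mGal
Bouguer slab correction = 0.04193 × 2.86 × 1828.0 = 219.21 mGal
Simple Bouguer anomaly = 421.41 − (219.21) = 202.20 mGal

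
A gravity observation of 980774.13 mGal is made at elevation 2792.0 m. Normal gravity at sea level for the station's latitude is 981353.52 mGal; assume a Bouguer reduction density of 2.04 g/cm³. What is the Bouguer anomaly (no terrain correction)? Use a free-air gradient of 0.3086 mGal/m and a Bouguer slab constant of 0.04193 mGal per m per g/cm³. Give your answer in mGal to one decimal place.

Free-air correction = 0.3086 × 2792.0 = 861.61 mGal
Free-air anomaly = 980774.13 − 981353.52 + (861.61) = 282.22 mGal
Bouguer slab correction = 0.04193 × 2.04 × 2792.0 = 238.82 mGal
Simple Bouguer anomaly = 282.22 − (238.82) = 43.40 mGal

43.4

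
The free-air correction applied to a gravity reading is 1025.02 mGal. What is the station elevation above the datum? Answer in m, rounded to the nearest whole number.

3322

h = 1025.02 / 0.3086 = 3321.52 m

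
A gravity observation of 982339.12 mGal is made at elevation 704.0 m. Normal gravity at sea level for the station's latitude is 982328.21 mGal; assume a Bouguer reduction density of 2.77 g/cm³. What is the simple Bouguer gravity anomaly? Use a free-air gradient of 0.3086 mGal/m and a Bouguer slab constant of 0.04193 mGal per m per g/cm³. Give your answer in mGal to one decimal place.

146.4

Free-air correction = 0.3086 × 704.0 = 217.25 mGal
Free-air anomaly = 982339.12 − 982328.21 + (217.25) = 228.16 mGal
Bouguer slab correction = 0.04193 × 2.77 × 704.0 = 81.77 mGal
Simple Bouguer anomaly = 228.16 − (81.77) = 146.39 mGal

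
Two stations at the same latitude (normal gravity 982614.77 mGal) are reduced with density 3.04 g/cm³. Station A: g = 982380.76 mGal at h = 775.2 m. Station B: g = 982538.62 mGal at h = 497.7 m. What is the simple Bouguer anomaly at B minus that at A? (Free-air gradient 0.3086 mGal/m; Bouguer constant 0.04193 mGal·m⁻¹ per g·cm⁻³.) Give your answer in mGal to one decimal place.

107.6

Δg_SB(A) = 982380.76 − 982614.77 + 0.3086×775.2 − 0.04193×3.04×775.2 = -93.60 mGal
Δg_SB(B) = 982538.62 − 982614.77 + 0.3086×497.7 − 0.04193×3.04×497.7 = 14.00 mGal
Difference = 14.00 − (-93.60) = 107.60 mGal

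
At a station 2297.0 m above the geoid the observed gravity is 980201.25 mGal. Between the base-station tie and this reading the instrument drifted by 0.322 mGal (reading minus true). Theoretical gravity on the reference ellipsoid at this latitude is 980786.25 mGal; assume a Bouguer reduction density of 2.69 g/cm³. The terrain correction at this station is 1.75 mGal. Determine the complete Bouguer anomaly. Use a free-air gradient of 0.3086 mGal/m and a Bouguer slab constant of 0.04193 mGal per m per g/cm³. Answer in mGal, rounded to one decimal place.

-133.8

Drift-corrected reading = 980201.25 − (0.322) = 980200.928 mGal
Free-air correction = 0.3086 × 2297.0 = 708.85 mGal
Free-air anomaly = 980200.928 − 980786.25 + (708.85) = 123.528 mGal
Bouguer slab correction = 0.04193 × 2.69 × 2297.0 = 259.08 mGal
Simple Bouguer anomaly = 123.528 − (259.08) = -135.552 mGal
Complete Bouguer anomaly = -135.552 + 1.75 = -133.802 mGal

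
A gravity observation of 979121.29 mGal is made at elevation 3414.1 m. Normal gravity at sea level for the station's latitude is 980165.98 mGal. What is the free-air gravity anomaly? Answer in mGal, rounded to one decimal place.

Free-air correction = 0.3086 × 3414.1 = 1053.59 mGal
Free-air anomaly = 979121.29 − 980165.98 + (1053.59) = 8.90 mGal

8.9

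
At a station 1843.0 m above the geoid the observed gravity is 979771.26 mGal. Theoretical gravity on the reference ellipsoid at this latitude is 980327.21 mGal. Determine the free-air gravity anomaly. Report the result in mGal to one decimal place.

Free-air correction = 0.3086 × 1843.0 = 568.75 mGal
Free-air anomaly = 979771.26 − 980327.21 + (568.75) = 12.80 mGal

12.8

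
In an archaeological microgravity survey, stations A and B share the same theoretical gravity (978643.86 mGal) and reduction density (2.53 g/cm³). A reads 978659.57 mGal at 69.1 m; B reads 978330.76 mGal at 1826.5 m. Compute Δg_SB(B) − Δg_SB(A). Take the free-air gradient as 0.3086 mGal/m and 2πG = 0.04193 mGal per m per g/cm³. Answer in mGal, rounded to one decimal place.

Δg_SB(A) = 978659.57 − 978643.86 + 0.3086×69.1 − 0.04193×2.53×69.1 = 29.70 mGal
Δg_SB(B) = 978330.76 − 978643.86 + 0.3086×1826.5 − 0.04193×2.53×1826.5 = 56.80 mGal
Difference = 56.80 − (29.70) = 27.10 mGal

27.1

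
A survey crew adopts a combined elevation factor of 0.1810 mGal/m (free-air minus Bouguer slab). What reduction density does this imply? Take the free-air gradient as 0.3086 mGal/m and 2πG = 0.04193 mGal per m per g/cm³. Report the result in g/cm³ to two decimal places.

0.1810 = 0.3086 − 0.04193 × ρ
ρ = (0.3086 − 0.1810) / 0.04193 = 3.04 g/cm³

3.04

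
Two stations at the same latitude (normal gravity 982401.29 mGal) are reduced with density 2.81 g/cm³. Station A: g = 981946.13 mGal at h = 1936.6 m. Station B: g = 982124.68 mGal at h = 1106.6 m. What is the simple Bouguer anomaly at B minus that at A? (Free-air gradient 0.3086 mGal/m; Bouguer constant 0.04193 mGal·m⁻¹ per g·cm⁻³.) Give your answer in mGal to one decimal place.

20.2

Δg_SB(A) = 981946.13 − 982401.29 + 0.3086×1936.6 − 0.04193×2.81×1936.6 = -85.70 mGal
Δg_SB(B) = 982124.68 − 982401.29 + 0.3086×1106.6 − 0.04193×2.81×1106.6 = -65.50 mGal
Difference = -65.50 − (-85.70) = 20.20 mGal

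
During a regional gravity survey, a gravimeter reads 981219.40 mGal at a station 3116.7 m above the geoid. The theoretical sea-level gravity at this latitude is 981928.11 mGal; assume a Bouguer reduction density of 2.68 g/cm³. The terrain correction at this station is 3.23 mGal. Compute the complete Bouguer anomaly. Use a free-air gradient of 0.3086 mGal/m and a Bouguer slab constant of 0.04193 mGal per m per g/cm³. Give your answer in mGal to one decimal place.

-93.9

Free-air correction = 0.3086 × 3116.7 = 961.81 mGal
Free-air anomaly = 981219.40 − 981928.11 + (961.81) = 253.10 mGal
Bouguer slab correction = 0.04193 × 2.68 × 3116.7 = 350.23 mGal
Simple Bouguer anomaly = 253.10 − (350.23) = -97.13 mGal
Complete Bouguer anomaly = -97.13 + 3.23 = -93.90 mGal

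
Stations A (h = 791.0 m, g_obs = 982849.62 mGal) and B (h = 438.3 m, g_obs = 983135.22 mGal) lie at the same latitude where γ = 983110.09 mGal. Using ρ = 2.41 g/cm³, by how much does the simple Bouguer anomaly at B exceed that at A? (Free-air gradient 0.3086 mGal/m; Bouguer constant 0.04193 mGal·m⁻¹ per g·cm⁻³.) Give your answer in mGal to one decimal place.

212.4

Δg_SB(A) = 982849.62 − 983110.09 + 0.3086×791.0 − 0.04193×2.41×791.0 = -96.30 mGal
Δg_SB(B) = 983135.22 − 983110.09 + 0.3086×438.3 − 0.04193×2.41×438.3 = 116.10 mGal
Difference = 116.10 − (-96.30) = 212.40 mGal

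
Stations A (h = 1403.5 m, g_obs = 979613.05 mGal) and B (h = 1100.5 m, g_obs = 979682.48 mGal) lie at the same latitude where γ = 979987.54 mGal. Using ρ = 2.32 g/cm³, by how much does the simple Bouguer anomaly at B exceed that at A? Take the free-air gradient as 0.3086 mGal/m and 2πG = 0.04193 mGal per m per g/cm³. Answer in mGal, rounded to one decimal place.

5.4

Δg_SB(A) = 979613.05 − 979987.54 + 0.3086×1403.5 − 0.04193×2.32×1403.5 = -77.90 mGal
Δg_SB(B) = 979682.48 − 979987.54 + 0.3086×1100.5 − 0.04193×2.32×1100.5 = -72.50 mGal
Difference = -72.50 − (-77.90) = 5.40 mGal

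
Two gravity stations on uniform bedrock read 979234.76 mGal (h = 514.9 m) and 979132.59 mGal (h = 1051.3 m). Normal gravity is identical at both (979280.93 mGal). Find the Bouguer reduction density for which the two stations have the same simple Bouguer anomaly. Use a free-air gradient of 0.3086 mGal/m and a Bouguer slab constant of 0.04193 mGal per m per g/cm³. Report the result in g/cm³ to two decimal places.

Δg_obs = 979132.59 − 979234.76 = -102.17 mGal over Δh = 1051.3 − 514.9 = 536.4 m
Equal Bouguer anomalies ⇒ Δg_obs + (0.3086 − 0.04193ρ)·Δh = 0
0.3086 − 0.04193ρ = −Δg_obs/Δh = 0.19047
ρ = (0.3086 − 0.19047) / 0.04193 = 2.82 g/cm³

2.82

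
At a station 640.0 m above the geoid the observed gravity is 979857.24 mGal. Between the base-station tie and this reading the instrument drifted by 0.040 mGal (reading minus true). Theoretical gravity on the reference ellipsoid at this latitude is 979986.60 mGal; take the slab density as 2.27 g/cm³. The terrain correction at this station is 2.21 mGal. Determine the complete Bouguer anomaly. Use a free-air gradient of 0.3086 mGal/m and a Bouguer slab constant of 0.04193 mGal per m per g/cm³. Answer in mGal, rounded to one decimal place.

9.4

Drift-corrected reading = 979857.24 − (0.040) = 979857.200 mGal
Free-air correction = 0.3086 × 640.0 = 197.50 mGal
Free-air anomaly = 979857.200 − 979986.60 + (197.50) = 68.100 mGal
Bouguer slab correction = 0.04193 × 2.27 × 640.0 = 60.92 mGal
Simple Bouguer anomaly = 68.100 − (60.92) = 7.180 mGal
Complete Bouguer anomaly = 7.180 + 2.21 = 9.390 mGal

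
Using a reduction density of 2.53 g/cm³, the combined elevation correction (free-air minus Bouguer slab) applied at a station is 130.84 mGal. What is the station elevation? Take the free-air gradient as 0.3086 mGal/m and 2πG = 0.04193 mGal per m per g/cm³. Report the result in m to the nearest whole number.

646

Combined gradient = 0.3086 − 0.04193 × 2.53 = 0.2025171 mGal/m
h = 130.84 / 0.2025171 = 646.07 m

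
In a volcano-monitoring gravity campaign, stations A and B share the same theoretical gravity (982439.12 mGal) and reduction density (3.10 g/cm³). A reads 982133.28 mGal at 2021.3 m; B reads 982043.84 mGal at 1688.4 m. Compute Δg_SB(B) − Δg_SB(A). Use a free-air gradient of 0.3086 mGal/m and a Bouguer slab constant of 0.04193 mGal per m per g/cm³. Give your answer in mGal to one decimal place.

Δg_SB(A) = 982133.28 − 982439.12 + 0.3086×2021.3 − 0.04193×3.10×2021.3 = 55.20 mGal
Δg_SB(B) = 982043.84 − 982439.12 + 0.3086×1688.4 − 0.04193×3.10×1688.4 = -93.70 mGal
Difference = -93.70 − (55.20) = -148.90 mGal

-148.9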